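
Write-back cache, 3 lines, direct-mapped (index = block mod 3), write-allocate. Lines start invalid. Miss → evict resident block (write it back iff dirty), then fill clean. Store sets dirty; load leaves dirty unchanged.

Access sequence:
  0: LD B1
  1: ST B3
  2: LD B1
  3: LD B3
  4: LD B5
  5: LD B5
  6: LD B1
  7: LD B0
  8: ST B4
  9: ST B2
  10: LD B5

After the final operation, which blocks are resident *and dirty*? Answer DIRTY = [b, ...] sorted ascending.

0: R B1 → L1 miss [-]
1: W B3 → L0 miss [D]
2: R B1 → L1 hit [-]
3: R B3 → L0 hit [D]
4: R B5 → L2 miss [-]
5: R B5 → L2 hit [-]
6: R B1 → L1 hit [-]
7: R B0 → L0 miss wb→B3 [-]
8: W B4 → L1 miss [D]
9: W B2 → L2 miss [D]
10: R B5 → L2 miss wb→B2 [-]

DIRTY = [4]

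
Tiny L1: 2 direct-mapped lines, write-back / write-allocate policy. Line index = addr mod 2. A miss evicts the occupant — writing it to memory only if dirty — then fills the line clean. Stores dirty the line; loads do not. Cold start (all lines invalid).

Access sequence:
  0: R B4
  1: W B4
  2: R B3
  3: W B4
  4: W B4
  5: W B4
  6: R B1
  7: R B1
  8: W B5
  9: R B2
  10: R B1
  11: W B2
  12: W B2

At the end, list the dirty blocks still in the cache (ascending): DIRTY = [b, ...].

0: R B4 → L0 miss [-]
1: W B4 → L0 hit [D]
2: R B3 → L1 miss [-]
3: W B4 → L0 hit [D]
4: W B4 → L0 hit [D]
5: W B4 → L0 hit [D]
6: R B1 → L1 miss [-]
7: R B1 → L1 hit [-]
8: W B5 → L1 miss [D]
9: R B2 → L0 miss wb→B4 [-]
10: R B1 → L1 miss wb→B5 [-]
11: W B2 → L0 hit [D]
12: W B2 → L0 hit [D]

DIRTY = [2]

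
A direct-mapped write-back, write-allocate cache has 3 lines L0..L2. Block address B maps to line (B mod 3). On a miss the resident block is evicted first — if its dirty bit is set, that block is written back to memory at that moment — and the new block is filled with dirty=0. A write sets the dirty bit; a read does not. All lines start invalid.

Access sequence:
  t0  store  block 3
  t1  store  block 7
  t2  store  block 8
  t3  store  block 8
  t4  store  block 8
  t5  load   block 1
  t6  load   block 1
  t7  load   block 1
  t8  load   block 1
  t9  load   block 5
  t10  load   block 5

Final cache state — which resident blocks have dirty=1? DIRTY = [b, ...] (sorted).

DIRTY = [3]

0: W B3 -> L0 miss  d=D]
1: W B7 -> L1 miss  d=D]
2: W B8 -> L2 miss  d=D]
3: W B8 -> L2 hit  d=D]
4: W B8 -> L2 hit  d=D]
5: R B1 -> L1 miss wb->B7  d=-]
6: R B1 -> L1 hit  d=-]
7: R B1 -> L1 hit  d=-]
8: R B1 -> L1 hit  d=-]
9: R B5 -> L2 miss wb->B8  d=-]
10: R B5 -> L2 hit  d=-]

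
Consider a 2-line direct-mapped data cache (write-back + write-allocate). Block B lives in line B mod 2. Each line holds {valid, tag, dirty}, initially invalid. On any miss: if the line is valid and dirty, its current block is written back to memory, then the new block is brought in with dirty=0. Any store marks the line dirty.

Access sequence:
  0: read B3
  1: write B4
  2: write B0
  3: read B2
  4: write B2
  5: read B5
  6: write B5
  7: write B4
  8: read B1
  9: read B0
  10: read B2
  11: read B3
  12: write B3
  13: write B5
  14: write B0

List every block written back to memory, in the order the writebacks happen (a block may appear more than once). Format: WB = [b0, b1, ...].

0: R B3 -> L1 miss  d=-]
1: W B4 -> L0 miss  d=D]
2: W B0 -> L0 miss wb->B4  d=D]
3: R B2 -> L0 miss wb->B0  d=-]
4: W B2 -> L0 hit  d=D]
5: R B5 -> L1 miss  d=-]
6: W B5 -> L1 hit  d=D]
7: W B4 -> L0 miss wb->B2  d=D]
8: R B1 -> L1 miss wb->B5  d=-]
9: R B0 -> L0 miss wb->B4  d=-]
10: R B2 -> L0 miss  d=-]
11: R B3 -> L1 miss  d=-]
12: W B3 -> L1 hit  d=D]
13: W B5 -> L1 miss wb->B3  d=D]
14: W B0 -> L0 miss  d=D]

WB = [4, 0, 2, 5, 4, 3]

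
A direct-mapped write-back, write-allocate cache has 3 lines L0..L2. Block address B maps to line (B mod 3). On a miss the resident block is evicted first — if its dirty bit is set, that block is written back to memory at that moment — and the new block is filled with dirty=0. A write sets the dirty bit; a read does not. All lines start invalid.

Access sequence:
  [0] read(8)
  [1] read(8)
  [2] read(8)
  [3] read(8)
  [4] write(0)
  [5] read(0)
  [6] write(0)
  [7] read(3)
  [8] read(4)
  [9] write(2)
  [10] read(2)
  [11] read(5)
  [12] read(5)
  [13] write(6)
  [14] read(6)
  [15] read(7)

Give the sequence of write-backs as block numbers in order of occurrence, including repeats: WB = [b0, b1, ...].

WB = [0, 2]

0: R B8 -> L2 miss  d=-]
1: R B8 -> L2 hit  d=-]
2: R B8 -> L2 hit  d=-]
3: R B8 -> L2 hit  d=-]
4: W B0 -> L0 miss  d=D]
5: R B0 -> L0 hit  d=D]
6: W B0 -> L0 hit  d=D]
7: R B3 -> L0 miss wb->B0  d=-]
8: R B4 -> L1 miss  d=-]
9: W B2 -> L2 miss  d=D]
10: R B2 -> L2 hit  d=D]
11: R B5 -> L2 miss wb->B2  d=-]
12: R B5 -> L2 hit  d=-]
13: W B6 -> L0 miss  d=D]
14: R B6 -> L0 hit  d=D]
15: R B7 -> L1 miss  d=-]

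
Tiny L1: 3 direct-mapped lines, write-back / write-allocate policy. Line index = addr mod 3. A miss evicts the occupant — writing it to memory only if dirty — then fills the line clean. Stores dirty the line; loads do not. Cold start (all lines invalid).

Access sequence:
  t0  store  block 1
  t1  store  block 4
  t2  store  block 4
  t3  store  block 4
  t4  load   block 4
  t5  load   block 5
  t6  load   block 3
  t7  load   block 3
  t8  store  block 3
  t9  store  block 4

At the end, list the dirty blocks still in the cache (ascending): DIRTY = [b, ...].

DIRTY = [3, 4]

  0 | W B1 → L1 miss [D]
  1 | W B4 → L1 miss wb→B1 [D]
  2 | W B4 → L1 hit [D]
  3 | W B4 → L1 hit [D]
  4 | R B4 → L1 hit [D]
  5 | R B5 → L2 miss [-]
  6 | R B3 → L0 miss [-]
  7 | R B3 → L0 hit [-]
  8 | W B3 → L0 hit [D]
  9 | W B4 → L1 hit [D]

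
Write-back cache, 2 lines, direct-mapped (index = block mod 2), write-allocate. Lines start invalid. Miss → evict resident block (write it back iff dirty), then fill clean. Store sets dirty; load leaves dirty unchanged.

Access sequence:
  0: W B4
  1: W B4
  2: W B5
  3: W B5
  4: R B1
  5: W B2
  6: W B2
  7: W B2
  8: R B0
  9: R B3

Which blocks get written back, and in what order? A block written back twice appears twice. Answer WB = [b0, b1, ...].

WB = [5, 4, 2]

0: W B4 -> L0 miss  d=D]
1: W B4 -> L0 hit  d=D]
2: W B5 -> L1 miss  d=D]
3: W B5 -> L1 hit  d=D]
4: R B1 -> L1 miss wb->B5  d=-]
5: W B2 -> L0 miss wb->B4  d=D]
6: W B2 -> L0 hit  d=D]
7: W B2 -> L0 hit  d=D]
8: R B0 -> L0 miss wb->B2  d=-]
9: R B3 -> L1 miss  d=-]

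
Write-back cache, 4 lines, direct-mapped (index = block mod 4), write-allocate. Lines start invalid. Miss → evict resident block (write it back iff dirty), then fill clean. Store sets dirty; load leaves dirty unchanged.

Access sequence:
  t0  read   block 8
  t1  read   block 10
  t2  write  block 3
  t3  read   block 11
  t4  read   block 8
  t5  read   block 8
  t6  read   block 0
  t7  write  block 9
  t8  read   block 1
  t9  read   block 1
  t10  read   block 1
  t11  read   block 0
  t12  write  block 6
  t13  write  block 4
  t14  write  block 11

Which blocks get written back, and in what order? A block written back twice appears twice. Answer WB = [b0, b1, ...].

  0 | R B8 → L0 miss [-]
  1 | R B10 → L2 miss [-]
  2 | W B3 → L3 miss [D]
  3 | R B11 → L3 miss wb→B3 [-]
  4 | R B8 → L0 hit [-]
  5 | R B8 → L0 hit [-]
  6 | R B0 → L0 miss [-]
  7 | W B9 → L1 miss [D]
  8 | R B1 → L1 miss wb→B9 [-]
  9 | R B1 → L1 hit [-]
  10 | R B1 → L1 hit [-]
  11 | R B0 → L0 hit [-]
  12 | W B6 → L2 miss [D]
  13 | W B4 → L0 miss [D]
  14 | W B11 → L3 hit [D]

WB = [3, 9]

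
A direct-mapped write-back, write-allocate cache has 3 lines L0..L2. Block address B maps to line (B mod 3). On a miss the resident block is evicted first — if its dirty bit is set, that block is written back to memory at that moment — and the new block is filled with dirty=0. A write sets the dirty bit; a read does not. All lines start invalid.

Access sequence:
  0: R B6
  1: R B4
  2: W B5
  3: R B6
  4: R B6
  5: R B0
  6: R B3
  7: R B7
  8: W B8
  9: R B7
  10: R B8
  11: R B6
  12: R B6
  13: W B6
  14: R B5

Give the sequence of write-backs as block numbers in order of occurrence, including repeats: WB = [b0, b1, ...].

WB = [5, 8]

0: R B6 -> L0 miss  d=-]
1: R B4 -> L1 miss  d=-]
2: W B5 -> L2 miss  d=D]
3: R B6 -> L0 hit  d=-]
4: R B6 -> L0 hit  d=-]
5: R B0 -> L0 miss  d=-]
6: R B3 -> L0 miss  d=-]
7: R B7 -> L1 miss  d=-]
8: W B8 -> L2 miss wb->B5  d=D]
9: R B7 -> L1 hit  d=-]
10: R B8 -> L2 hit  d=D]
11: R B6 -> L0 miss  d=-]
12: R B6 -> L0 hit  d=-]
13: W B6 -> L0 hit  d=D]
14: R B5 -> L2 miss wb->B8  d=-]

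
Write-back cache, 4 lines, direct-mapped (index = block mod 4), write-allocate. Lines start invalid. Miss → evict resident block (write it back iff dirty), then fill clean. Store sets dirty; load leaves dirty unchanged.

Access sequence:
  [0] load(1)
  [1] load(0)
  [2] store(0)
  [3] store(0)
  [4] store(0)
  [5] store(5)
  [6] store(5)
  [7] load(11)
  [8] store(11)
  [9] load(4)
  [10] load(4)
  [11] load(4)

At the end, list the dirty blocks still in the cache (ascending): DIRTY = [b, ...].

0: R B1 -> L1 miss  d=-]
1: R B0 -> L0 miss  d=-]
2: W B0 -> L0 hit  d=D]
3: W B0 -> L0 hit  d=D]
4: W B0 -> L0 hit  d=D]
5: W B5 -> L1 miss  d=D]
6: W B5 -> L1 hit  d=D]
7: R B11 -> L3 miss  d=-]
8: W B11 -> L3 hit  d=D]
9: R B4 -> L0 miss wb->B0  d=-]
10: R B4 -> L0 hit  d=-]
11: R B4 -> L0 hit  d=-]

DIRTY = [5, 11]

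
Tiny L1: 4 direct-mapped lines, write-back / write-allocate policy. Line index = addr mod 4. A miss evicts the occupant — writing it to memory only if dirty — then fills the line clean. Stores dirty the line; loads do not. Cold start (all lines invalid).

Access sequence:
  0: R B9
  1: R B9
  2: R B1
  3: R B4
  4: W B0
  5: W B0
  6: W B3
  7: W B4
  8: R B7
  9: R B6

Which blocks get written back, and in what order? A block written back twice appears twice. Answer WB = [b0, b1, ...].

  0 | R B9 → L1 miss [-]
  1 | R B9 → L1 hit [-]
  2 | R B1 → L1 miss [-]
  3 | R B4 → L0 miss [-]
  4 | W B0 → L0 miss [D]
  5 | W B0 → L0 hit [D]
  6 | W B3 → L3 miss [D]
  7 | W B4 → L0 miss wb→B0 [D]
  8 | R B7 → L3 miss wb→B3 [-]
  9 | R B6 → L2 miss [-]

WB = [0, 3]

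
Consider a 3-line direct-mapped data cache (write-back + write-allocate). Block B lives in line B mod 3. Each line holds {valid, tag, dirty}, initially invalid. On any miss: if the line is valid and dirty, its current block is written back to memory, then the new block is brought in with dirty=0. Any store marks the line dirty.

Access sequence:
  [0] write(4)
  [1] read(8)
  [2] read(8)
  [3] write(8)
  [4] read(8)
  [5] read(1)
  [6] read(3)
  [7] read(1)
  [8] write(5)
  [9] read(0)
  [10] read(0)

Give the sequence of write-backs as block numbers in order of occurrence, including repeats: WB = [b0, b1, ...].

WB = [4, 8]

0: W B4 → L1 miss [D]
1: R B8 → L2 miss [-]
2: R B8 → L2 hit [-]
3: W B8 → L2 hit [D]
4: R B8 → L2 hit [D]
5: R B1 → L1 miss wb→B4 [-]
6: R B3 → L0 miss [-]
7: R B1 → L1 hit [-]
8: W B5 → L2 miss wb→B8 [D]
9: R B0 → L0 miss [-]
10: R B0 → L0 hit [-]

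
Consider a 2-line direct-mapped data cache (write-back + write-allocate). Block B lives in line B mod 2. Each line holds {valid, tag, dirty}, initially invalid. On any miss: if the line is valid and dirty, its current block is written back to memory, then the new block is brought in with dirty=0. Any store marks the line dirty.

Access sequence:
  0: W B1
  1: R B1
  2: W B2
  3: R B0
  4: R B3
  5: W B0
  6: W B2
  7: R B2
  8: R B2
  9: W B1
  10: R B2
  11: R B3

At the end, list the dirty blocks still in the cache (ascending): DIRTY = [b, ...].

DIRTY = [2]

0: W B1 → L1 miss [D]
1: R B1 → L1 hit [D]
2: W B2 → L0 miss [D]
3: R B0 → L0 miss wb→B2 [-]
4: R B3 → L1 miss wb→B1 [-]
5: W B0 → L0 hit [D]
6: W B2 → L0 miss wb→B0 [D]
7: R B2 → L0 hit [D]
8: R B2 → L0 hit [D]
9: W B1 → L1 miss [D]
10: R B2 → L0 hit [D]
11: R B3 → L1 miss wb→B1 [-]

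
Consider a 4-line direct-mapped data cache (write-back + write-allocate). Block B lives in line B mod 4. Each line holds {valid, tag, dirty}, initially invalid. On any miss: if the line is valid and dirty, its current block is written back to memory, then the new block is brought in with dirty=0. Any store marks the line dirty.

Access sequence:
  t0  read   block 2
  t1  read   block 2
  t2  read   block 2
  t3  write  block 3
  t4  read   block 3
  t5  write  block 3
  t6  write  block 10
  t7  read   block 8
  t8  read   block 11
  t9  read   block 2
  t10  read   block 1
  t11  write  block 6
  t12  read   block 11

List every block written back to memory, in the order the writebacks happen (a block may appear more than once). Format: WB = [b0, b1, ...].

WB = [3, 10]

0: R B2 -> L2 miss  d=-]
1: R B2 -> L2 hit  d=-]
2: R B2 -> L2 hit  d=-]
3: W B3 -> L3 miss  d=D]
4: R B3 -> L3 hit  d=D]
5: W B3 -> L3 hit  d=D]
6: W B10 -> L2 miss  d=D]
7: R B8 -> L0 miss  d=-]
8: R B11 -> L3 miss wb->B3  d=-]
9: R B2 -> L2 miss wb->B10  d=-]
10: R B1 -> L1 miss  d=-]
11: W B6 -> L2 miss  d=D]
12: R B11 -> L3 hit  d=-]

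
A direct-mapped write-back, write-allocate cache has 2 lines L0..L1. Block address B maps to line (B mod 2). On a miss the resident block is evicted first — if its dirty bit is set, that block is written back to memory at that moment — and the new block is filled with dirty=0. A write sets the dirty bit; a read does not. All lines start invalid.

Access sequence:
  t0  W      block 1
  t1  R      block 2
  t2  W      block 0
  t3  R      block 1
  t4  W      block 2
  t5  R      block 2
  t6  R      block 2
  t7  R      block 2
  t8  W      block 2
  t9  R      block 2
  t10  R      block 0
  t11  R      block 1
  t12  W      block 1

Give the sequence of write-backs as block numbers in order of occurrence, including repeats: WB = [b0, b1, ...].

  0 | W B1 → L1 miss [D]
  1 | R B2 → L0 miss [-]
  2 | W B0 → L0 miss [D]
  3 | R B1 → L1 hit [D]
  4 | W B2 → L0 miss wb→B0 [D]
  5 | R B2 → L0 hit [D]
  6 | R B2 → L0 hit [D]
  7 | R B2 → L0 hit [D]
  8 | W B2 → L0 hit [D]
  9 | R B2 → L0 hit [D]
  10 | R B0 → L0 miss wb→B2 [-]
  11 | R B1 → L1 hit [D]
  12 | W B1 → L1 hit [D]

WB = [0, 2]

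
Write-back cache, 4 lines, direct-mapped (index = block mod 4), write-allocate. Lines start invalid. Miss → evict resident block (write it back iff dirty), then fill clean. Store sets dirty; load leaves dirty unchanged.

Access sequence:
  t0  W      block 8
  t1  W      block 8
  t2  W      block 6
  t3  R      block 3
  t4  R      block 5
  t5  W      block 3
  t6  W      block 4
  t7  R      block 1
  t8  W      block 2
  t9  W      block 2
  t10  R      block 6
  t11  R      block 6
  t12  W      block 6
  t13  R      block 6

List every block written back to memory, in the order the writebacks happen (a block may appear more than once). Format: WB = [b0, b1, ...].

0: W B8 -> L0 miss  d=D]
1: W B8 -> L0 hit  d=D]
2: W B6 -> L2 miss  d=D]
3: R B3 -> L3 miss  d=-]
4: R B5 -> L1 miss  d=-]
5: W B3 -> L3 hit  d=D]
6: W B4 -> L0 miss wb->B8  d=D]
7: R B1 -> L1 miss  d=-]
8: W B2 -> L2 miss wb->B6  d=D]
9: W B2 -> L2 hit  d=D]
10: R B6 -> L2 miss wb->B2  d=-]
11: R B6 -> L2 hit  d=-]
12: W B6 -> L2 hit  d=D]
13: R B6 -> L2 hit  d=D]

WB = [8, 6, 2]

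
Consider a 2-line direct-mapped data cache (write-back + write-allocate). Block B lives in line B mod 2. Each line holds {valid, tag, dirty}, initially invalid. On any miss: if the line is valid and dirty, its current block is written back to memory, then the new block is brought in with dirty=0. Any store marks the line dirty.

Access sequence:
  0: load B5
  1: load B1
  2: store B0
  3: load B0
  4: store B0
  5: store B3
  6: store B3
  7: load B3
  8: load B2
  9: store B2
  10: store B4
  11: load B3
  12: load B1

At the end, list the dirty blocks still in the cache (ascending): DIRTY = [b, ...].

DIRTY = [4]

0: R B5 → L1 miss [-]
1: R B1 → L1 miss [-]
2: W B0 → L0 miss [D]
3: R B0 → L0 hit [D]
4: W B0 → L0 hit [D]
5: W B3 → L1 miss [D]
6: W B3 → L1 hit [D]
7: R B3 → L1 hit [D]
8: R B2 → L0 miss wb→B0 [-]
9: W B2 → L0 hit [D]
10: W B4 → L0 miss wb→B2 [D]
11: R B3 → L1 hit [D]
12: R B1 → L1 miss wb→B3 [-]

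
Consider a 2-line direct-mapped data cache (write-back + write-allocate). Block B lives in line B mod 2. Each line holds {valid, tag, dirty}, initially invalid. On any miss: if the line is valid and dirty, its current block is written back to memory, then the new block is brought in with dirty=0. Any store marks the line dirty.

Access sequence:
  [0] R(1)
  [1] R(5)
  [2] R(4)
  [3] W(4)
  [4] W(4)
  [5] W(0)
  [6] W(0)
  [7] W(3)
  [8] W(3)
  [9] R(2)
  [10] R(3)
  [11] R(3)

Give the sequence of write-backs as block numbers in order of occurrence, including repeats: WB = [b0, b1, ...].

  0 | R B1 → L1 miss [-]
  1 | R B5 → L1 miss [-]
  2 | R B4 → L0 miss [-]
  3 | W B4 → L0 hit [D]
  4 | W B4 → L0 hit [D]
  5 | W B0 → L0 miss wb→B4 [D]
  6 | W B0 → L0 hit [D]
  7 | W B3 → L1 miss [D]
  8 | W B3 → L1 hit [D]
  9 | R B2 → L0 miss wb→B0 [-]
  10 | R B3 → L1 hit [D]
  11 | R B3 → L1 hit [D]

WB = [4, 0]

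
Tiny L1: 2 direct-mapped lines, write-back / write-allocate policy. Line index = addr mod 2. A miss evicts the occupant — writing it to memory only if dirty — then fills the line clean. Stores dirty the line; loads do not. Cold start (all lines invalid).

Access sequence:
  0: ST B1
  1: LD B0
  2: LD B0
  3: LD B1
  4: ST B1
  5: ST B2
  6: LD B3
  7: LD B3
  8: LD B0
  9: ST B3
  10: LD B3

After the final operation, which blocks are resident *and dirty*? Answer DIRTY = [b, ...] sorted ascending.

DIRTY = [3]

  0 | W B1 → L1 miss [D]
  1 | R B0 → L0 miss [-]
  2 | R B0 → L0 hit [-]
  3 | R B1 → L1 hit [D]
  4 | W B1 → L1 hit [D]
  5 | W B2 → L0 miss [D]
  6 | R B3 → L1 miss wb→B1 [-]
  7 | R B3 → L1 hit [-]
  8 | R B0 → L0 miss wb→B2 [-]
  9 | W B3 → L1 hit [D]
  10 | R B3 → L1 hit [D]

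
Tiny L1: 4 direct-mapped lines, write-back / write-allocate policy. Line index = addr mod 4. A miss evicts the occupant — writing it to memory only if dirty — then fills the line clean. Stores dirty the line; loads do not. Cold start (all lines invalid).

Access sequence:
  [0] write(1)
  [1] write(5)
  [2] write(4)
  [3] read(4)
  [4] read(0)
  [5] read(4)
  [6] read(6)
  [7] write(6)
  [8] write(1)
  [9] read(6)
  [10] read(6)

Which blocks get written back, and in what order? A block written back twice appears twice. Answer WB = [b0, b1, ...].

WB = [1, 4, 5]

0: W B1 -> L1 miss  d=D]
1: W B5 -> L1 miss wb->B1  d=D]
2: W B4 -> L0 miss  d=D]
3: R B4 -> L0 hit  d=D]
4: R B0 -> L0 miss wb->B4  d=-]
5: R B4 -> L0 miss  d=-]
6: R B6 -> L2 miss  d=-]
7: W B6 -> L2 hit  d=D]
8: W B1 -> L1 miss wb->B5  d=D]
9: R B6 -> L2 hit  d=D]
10: R B6 -> L2 hit  d=D]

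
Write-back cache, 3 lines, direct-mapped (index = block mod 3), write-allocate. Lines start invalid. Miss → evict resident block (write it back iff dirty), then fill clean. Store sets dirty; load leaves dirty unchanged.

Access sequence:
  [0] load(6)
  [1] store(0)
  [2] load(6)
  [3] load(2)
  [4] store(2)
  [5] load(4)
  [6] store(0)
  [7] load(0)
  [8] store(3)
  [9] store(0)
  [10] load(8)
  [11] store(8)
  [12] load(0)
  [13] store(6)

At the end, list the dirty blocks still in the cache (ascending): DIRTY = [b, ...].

0: R B6 -> L0 miss  d=-]
1: W B0 -> L0 miss  d=D]
2: R B6 -> L0 miss wb->B0  d=-]
3: R B2 -> L2 miss  d=-]
4: W B2 -> L2 hit  d=D]
5: R B4 -> L1 miss  d=-]
6: W B0 -> L0 miss  d=D]
7: R B0 -> L0 hit  d=D]
8: W B3 -> L0 miss wb->B0  d=D]
9: W B0 -> L0 miss wb->B3  d=D]
10: R B8 -> L2 miss wb->B2  d=-]
11: W B8 -> L2 hit  d=D]
12: R B0 -> L0 hit  d=D]
13: W B6 -> L0 miss wb->B0  d=D]

DIRTY = [6, 8]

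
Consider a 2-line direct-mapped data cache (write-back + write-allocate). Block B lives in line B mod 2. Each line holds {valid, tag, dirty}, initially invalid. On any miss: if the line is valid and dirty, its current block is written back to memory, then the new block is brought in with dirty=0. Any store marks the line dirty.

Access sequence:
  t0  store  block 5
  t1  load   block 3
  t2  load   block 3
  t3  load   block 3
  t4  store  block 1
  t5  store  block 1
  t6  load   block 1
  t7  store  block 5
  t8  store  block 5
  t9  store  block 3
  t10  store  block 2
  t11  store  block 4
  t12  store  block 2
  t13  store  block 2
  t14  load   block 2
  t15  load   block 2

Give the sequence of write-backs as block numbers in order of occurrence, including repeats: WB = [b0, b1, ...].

  0 | W B5 → L1 miss [D]
  1 | R B3 → L1 miss wb→B5 [-]
  2 | R B3 → L1 hit [-]
  3 | R B3 → L1 hit [-]
  4 | W B1 → L1 miss [D]
  5 | W B1 → L1 hit [D]
  6 | R B1 → L1 hit [D]
  7 | W B5 → L1 miss wb→B1 [D]
  8 | W B5 → L1 hit [D]
  9 | W B3 → L1 miss wb→B5 [D]
  10 | W B2 → L0 miss [D]
  11 | W B4 → L0 miss wb→B2 [D]
  12 | W B2 → L0 miss wb→B4 [D]
  13 | W B2 → L0 hit [D]
  14 | R B2 → L0 hit [D]
  15 | R B2 → L0 hit [D]

WB = [5, 1, 5, 2, 4]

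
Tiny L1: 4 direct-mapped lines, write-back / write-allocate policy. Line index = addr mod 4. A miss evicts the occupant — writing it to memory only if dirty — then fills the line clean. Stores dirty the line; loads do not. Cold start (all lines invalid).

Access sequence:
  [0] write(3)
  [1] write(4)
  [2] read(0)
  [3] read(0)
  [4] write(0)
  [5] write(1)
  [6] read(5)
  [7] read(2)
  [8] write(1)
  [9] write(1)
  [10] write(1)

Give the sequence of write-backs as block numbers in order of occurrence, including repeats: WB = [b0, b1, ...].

WB = [4, 1]

  0 | W B3 → L3 miss [D]
  1 | W B4 → L0 miss [D]
  2 | R B0 → L0 miss wb→B4 [-]
  3 | R B0 → L0 hit [-]
  4 | W B0 → L0 hit [D]
  5 | W B1 → L1 miss [D]
  6 | R B5 → L1 miss wb→B1 [-]
  7 | R B2 → L2 miss [-]
  8 | W B1 → L1 miss [D]
  9 | W B1 → L1 hit [D]
  10 | W B1 → L1 hit [D]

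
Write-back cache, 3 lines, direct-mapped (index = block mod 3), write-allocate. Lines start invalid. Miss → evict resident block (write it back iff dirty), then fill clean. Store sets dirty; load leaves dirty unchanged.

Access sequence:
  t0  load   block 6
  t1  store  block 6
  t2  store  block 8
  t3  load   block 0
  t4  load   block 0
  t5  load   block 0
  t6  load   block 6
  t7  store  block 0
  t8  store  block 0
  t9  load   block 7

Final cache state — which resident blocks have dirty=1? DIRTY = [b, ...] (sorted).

0: R B6 → L0 miss [-]
1: W B6 → L0 hit [D]
2: W B8 → L2 miss [D]
3: R B0 → L0 miss wb→B6 [-]
4: R B0 → L0 hit [-]
5: R B0 → L0 hit [-]
6: R B6 → L0 miss [-]
7: W B0 → L0 miss [D]
8: W B0 → L0 hit [D]
9: R B7 → L1 miss [-]

DIRTY = [0, 8]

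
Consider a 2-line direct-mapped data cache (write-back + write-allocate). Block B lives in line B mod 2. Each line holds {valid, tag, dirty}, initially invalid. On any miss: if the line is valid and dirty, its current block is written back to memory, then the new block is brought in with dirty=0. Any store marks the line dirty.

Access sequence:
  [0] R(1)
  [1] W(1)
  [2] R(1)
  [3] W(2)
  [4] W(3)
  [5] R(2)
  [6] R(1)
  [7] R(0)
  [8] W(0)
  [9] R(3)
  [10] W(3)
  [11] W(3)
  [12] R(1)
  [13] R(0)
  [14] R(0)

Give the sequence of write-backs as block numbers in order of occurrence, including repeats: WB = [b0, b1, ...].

WB = [1, 3, 2, 3]

  0 | R B1 → L1 miss [-]
  1 | W B1 → L1 hit [D]
  2 | R B1 → L1 hit [D]
  3 | W B2 → L0 miss [D]
  4 | W B3 → L1 miss wb→B1 [D]
  5 | R B2 → L0 hit [D]
  6 | R B1 → L1 miss wb→B3 [-]
  7 | R B0 → L0 miss wb→B2 [-]
  8 | W B0 → L0 hit [D]
  9 | R B3 → L1 miss [-]
  10 | W B3 → L1 hit [D]
  11 | W B3 → L1 hit [D]
  12 | R B1 → L1 miss wb→B3 [-]
  13 | R B0 → L0 hit [D]
  14 | R B0 → L0 hit [D]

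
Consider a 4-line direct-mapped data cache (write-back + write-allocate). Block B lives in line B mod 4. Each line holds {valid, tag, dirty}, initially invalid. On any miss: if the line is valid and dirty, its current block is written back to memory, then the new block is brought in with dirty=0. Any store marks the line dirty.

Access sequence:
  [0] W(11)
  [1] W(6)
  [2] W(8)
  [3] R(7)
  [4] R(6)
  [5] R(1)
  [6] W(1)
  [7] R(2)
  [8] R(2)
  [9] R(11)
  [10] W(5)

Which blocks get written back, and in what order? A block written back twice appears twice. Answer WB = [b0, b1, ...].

0: W B11 -> L3 miss  d=D]
1: W B6 -> L2 miss  d=D]
2: W B8 -> L0 miss  d=D]
3: R B7 -> L3 miss wb->B11  d=-]
4: R B6 -> L2 hit  d=D]
5: R B1 -> L1 miss  d=-]
6: W B1 -> L1 hit  d=D]
7: R B2 -> L2 miss wb->B6  d=-]
8: R B2 -> L2 hit  d=-]
9: R B11 -> L3 miss  d=-]
10: W B5 -> L1 miss wb->B1  d=D]

WB = [11, 6, 1]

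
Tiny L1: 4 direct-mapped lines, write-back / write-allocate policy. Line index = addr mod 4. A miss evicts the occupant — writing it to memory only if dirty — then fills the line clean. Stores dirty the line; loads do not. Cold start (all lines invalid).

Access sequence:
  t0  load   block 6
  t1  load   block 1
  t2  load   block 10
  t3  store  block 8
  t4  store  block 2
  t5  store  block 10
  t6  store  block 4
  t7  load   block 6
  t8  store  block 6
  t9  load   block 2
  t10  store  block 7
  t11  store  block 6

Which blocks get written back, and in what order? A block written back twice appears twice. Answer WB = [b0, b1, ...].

0: R B6 -> L2 miss  d=-]
1: R B1 -> L1 miss  d=-]
2: R B10 -> L2 miss  d=-]
3: W B8 -> L0 miss  d=D]
4: W B2 -> L2 miss  d=D]
5: W B10 -> L2 miss wb->B2  d=D]
6: W B4 -> L0 miss wb->B8  d=D]
7: R B6 -> L2 miss wb->B10  d=-]
8: W B6 -> L2 hit  d=D]
9: R B2 -> L2 miss wb->B6  d=-]
10: W B7 -> L3 miss  d=D]
11: W B6 -> L2 miss  d=D]

WB = [2, 8, 10, 6]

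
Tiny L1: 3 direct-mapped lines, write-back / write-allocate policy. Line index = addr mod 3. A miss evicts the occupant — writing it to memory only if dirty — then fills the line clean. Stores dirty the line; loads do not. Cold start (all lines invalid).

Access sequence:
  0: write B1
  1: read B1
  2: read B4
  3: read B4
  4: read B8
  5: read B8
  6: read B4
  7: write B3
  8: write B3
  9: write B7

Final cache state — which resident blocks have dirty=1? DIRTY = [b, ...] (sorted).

DIRTY = [3, 7]

  0 | W B1 → L1 miss [D]
  1 | R B1 → L1 hit [D]
  2 | R B4 → L1 miss wb→B1 [-]
  3 | R B4 → L1 hit [-]
  4 | R B8 → L2 miss [-]
  5 | R B8 → L2 hit [-]
  6 | R B4 → L1 hit [-]
  7 | W B3 → L0 miss [D]
  8 | W B3 → L0 hit [D]
  9 | W B7 → L1 miss [D]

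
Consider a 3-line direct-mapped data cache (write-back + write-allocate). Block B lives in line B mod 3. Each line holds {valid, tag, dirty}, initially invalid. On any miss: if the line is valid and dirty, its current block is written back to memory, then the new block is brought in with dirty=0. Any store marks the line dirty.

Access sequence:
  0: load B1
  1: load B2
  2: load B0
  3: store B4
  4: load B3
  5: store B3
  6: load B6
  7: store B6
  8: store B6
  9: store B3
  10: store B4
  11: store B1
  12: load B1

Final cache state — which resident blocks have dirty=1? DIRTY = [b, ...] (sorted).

  0 | R B1 → L1 miss [-]
  1 | R B2 → L2 miss [-]
  2 | R B0 → L0 miss [-]
  3 | W B4 → L1 miss [D]
  4 | R B3 → L0 miss [-]
  5 | W B3 → L0 hit [D]
  6 | R B6 → L0 miss wb→B3 [-]
  7 | W B6 → L0 hit [D]
  8 | W B6 → L0 hit [D]
  9 | W B3 → L0 miss wb→B6 [D]
  10 | W B4 → L1 hit [D]
  11 | W B1 → L1 miss wb→B4 [D]
  12 | R B1 → L1 hit [D]

DIRTY = [1, 3]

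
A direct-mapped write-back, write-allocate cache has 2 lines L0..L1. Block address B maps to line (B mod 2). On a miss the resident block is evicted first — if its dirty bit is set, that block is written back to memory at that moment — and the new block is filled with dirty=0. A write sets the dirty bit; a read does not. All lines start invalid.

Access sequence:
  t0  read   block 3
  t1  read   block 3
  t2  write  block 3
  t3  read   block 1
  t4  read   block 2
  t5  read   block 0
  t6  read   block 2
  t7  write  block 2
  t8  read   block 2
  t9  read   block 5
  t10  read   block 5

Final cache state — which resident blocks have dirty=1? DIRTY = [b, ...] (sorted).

DIRTY = [2]

0: R B3 → L1 miss [-]
1: R B3 → L1 hit [-]
2: W B3 → L1 hit [D]
3: R B1 → L1 miss wb→B3 [-]
4: R B2 → L0 miss [-]
5: R B0 → L0 miss [-]
6: R B2 → L0 miss [-]
7: W B2 → L0 hit [D]
8: R B2 → L0 hit [D]
9: R B5 → L1 miss [-]
10: R B5 → L1 hit [-]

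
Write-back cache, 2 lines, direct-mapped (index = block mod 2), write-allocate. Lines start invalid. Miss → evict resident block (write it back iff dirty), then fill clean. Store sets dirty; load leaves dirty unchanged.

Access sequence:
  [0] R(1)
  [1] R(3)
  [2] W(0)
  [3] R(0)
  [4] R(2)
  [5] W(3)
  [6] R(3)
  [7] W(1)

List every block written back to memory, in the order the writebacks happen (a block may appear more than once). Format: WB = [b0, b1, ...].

0: R B1 -> L1 miss  d=-]
1: R B3 -> L1 miss  d=-]
2: W B0 -> L0 miss  d=D]
3: R B0 -> L0 hit  d=D]
4: R B2 -> L0 miss wb->B0  d=-]
5: W B3 -> L1 hit  d=D]
6: R B3 -> L1 hit  d=D]
7: W B1 -> L1 miss wb->B3  d=D]

WB = [0, 3]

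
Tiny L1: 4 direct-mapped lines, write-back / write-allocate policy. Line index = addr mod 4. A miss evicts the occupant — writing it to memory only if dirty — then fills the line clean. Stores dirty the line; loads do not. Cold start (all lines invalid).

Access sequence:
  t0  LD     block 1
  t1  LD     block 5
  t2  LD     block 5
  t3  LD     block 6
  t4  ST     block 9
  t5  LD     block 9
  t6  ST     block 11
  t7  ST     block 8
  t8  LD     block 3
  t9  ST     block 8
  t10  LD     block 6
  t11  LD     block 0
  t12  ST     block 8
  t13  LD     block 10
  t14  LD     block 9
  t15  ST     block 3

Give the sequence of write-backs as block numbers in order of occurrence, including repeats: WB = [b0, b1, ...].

  0 | R B1 → L1 miss [-]
  1 | R B5 → L1 miss [-]
  2 | R B5 → L1 hit [-]
  3 | R B6 → L2 miss [-]
  4 | W B9 → L1 miss [D]
  5 | R B9 → L1 hit [D]
  6 | W B11 → L3 miss [D]
  7 | W B8 → L0 miss [D]
  8 | R B3 → L3 miss wb→B11 [-]
  9 | W B8 → L0 hit [D]
  10 | R B6 → L2 hit [-]
  11 | R B0 → L0 miss wb→B8 [-]
  12 | W B8 → L0 miss [D]
  13 | R B10 → L2 miss [-]
  14 | R B9 → L1 hit [D]
  15 | W B3 → L3 hit [D]

WB = [11, 8]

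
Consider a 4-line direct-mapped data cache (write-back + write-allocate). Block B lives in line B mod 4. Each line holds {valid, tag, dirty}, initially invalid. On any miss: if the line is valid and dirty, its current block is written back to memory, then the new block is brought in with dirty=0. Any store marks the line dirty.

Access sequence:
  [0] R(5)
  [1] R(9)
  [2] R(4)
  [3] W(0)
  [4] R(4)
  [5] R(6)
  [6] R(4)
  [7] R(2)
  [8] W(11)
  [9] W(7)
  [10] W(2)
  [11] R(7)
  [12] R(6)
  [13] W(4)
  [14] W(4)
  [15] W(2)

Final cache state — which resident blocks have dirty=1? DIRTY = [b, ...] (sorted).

DIRTY = [2, 4, 7]

  0 | R B5 → L1 miss [-]
  1 | R B9 → L1 miss [-]
  2 | R B4 → L0 miss [-]
  3 | W B0 → L0 miss [D]
  4 | R B4 → L0 miss wb→B0 [-]
  5 | R B6 → L2 miss [-]
  6 | R B4 → L0 hit [-]
  7 | R B2 → L2 miss [-]
  8 | W B11 → L3 miss [D]
  9 | W B7 → L3 miss wb→B11 [D]
  10 | W B2 → L2 hit [D]
  11 | R B7 → L3 hit [D]
  12 | R B6 → L2 miss wb→B2 [-]
  13 | W B4 → L0 hit [D]
  14 | W B4 → L0 hit [D]
  15 | W B2 → L2 miss [D]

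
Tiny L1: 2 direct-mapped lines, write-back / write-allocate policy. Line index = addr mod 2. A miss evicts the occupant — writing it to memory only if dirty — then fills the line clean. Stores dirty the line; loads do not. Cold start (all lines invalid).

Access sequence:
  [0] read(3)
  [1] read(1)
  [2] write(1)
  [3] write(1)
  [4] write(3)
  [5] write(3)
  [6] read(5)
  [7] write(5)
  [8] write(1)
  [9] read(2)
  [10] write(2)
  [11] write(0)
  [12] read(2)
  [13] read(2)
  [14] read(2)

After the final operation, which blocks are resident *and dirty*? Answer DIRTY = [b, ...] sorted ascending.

  0 | R B3 → L1 miss [-]
  1 | R B1 → L1 miss [-]
  2 | W B1 → L1 hit [D]
  3 | W B1 → L1 hit [D]
  4 | W B3 → L1 miss wb→B1 [D]
  5 | W B3 → L1 hit [D]
  6 | R B5 → L1 miss wb→B3 [-]
  7 | W B5 → L1 hit [D]
  8 | W B1 → L1 miss wb→B5 [D]
  9 | R B2 → L0 miss [-]
  10 | W B2 → L0 hit [D]
  11 | W B0 → L0 miss wb→B2 [D]
  12 | R B2 → L0 miss wb→B0 [-]
  13 | R B2 → L0 hit [-]
  14 | R B2 → L0 hit [-]

DIRTY = [1]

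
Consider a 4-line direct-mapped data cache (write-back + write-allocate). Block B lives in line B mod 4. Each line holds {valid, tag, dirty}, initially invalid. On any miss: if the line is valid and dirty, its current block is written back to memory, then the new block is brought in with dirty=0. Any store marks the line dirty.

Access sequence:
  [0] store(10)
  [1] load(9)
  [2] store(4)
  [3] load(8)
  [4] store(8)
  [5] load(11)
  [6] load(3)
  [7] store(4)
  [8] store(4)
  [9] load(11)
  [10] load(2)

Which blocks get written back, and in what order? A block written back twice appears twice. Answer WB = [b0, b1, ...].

  0 | W B10 → L2 miss [D]
  1 | R B9 → L1 miss [-]
  2 | W B4 → L0 miss [D]
  3 | R B8 → L0 miss wb→B4 [-]
  4 | W B8 → L0 hit [D]
  5 | R B11 → L3 miss [-]
  6 | R B3 → L3 miss [-]
  7 | W B4 → L0 miss wb→B8 [D]
  8 | W B4 → L0 hit [D]
  9 | R B11 → L3 miss [-]
  10 | R B2 → L2 miss wb→B10 [-]

WB = [4, 8, 10]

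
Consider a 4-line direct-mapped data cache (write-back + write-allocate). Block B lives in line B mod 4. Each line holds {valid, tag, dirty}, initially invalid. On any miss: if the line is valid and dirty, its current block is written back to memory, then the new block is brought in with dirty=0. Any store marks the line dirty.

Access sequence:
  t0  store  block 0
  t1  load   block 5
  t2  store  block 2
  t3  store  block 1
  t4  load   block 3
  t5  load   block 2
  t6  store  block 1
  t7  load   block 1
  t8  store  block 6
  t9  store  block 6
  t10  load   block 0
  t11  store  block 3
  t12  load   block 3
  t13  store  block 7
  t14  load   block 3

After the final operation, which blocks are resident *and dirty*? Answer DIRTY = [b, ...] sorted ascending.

DIRTY = [0, 1, 6]

0: W B0 → L0 miss [D]
1: R B5 → L1 miss [-]
2: W B2 → L2 miss [D]
3: W B1 → L1 miss [D]
4: R B3 → L3 miss [-]
5: R B2 → L2 hit [D]
6: W B1 → L1 hit [D]
7: R B1 → L1 hit [D]
8: W B6 → L2 miss wb→B2 [D]
9: W B6 → L2 hit [D]
10: R B0 → L0 hit [D]
11: W B3 → L3 hit [D]
12: R B3 → L3 hit [D]
13: W B7 → L3 miss wb→B3 [D]
14: R B3 → L3 miss wb→B7 [-]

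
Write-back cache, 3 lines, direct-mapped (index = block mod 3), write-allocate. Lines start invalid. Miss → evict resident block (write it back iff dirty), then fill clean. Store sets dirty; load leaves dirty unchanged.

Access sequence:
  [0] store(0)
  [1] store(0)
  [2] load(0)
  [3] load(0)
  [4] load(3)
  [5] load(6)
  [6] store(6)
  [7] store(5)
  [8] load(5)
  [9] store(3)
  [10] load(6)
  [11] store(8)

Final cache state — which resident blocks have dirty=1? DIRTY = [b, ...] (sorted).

  0 | W B0 → L0 miss [D]
  1 | W B0 → L0 hit [D]
  2 | R B0 → L0 hit [D]
  3 | R B0 → L0 hit [D]
  4 | R B3 → L0 miss wb→B0 [-]
  5 | R B6 → L0 miss [-]
  6 | W B6 → L0 hit [D]
  7 | W B5 → L2 miss [D]
  8 | R B5 → L2 hit [D]
  9 | W B3 → L0 miss wb→B6 [D]
  10 | R B6 → L0 miss wb→B3 [-]
  11 | W B8 → L2 miss wb→B5 [D]

DIRTY = [8]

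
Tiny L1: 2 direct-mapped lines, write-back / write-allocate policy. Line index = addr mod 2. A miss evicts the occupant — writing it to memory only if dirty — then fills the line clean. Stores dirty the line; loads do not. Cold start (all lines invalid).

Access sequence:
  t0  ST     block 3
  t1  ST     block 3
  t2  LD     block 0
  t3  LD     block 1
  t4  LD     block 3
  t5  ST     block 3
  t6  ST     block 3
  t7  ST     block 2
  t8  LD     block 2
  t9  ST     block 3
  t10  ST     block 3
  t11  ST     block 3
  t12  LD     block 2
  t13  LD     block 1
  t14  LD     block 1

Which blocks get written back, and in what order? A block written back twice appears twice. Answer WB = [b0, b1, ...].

  0 | W B3 → L1 miss [D]
  1 | W B3 → L1 hit [D]
  2 | R B0 → L0 miss [-]
  3 | R B1 → L1 miss wb→B3 [-]
  4 | R B3 → L1 miss [-]
  5 | W B3 → L1 hit [D]
  6 | W B3 → L1 hit [D]
  7 | W B2 → L0 miss [D]
  8 | R B2 → L0 hit [D]
  9 | W B3 → L1 hit [D]
  10 | W B3 → L1 hit [D]
  11 | W B3 → L1 hit [D]
  12 | R B2 → L0 hit [D]
  13 | R B1 → L1 miss wb→B3 [-]
  14 | R B1 → L1 hit [-]

WB = [3, 3]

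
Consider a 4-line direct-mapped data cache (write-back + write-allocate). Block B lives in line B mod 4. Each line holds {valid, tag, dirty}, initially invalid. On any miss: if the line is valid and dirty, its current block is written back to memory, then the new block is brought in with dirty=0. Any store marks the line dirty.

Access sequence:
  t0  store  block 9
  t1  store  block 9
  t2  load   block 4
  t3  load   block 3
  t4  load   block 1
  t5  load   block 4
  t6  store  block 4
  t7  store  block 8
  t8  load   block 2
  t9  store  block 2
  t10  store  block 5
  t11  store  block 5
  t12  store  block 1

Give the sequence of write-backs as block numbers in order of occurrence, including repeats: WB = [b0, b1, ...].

WB = [9, 4, 5]

0: W B9 -> L1 miss  d=D]
1: W B9 -> L1 hit  d=D]
2: R B4 -> L0 miss  d=-]
3: R B3 -> L3 miss  d=-]
4: R B1 -> L1 miss wb->B9  d=-]
5: R B4 -> L0 hit  d=-]
6: W B4 -> L0 hit  d=D]
7: W B8 -> L0 miss wb->B4  d=D]
8: R B2 -> L2 miss  d=-]
9: W B2 -> L2 hit  d=D]
10: W B5 -> L1 miss  d=D]
11: W B5 -> L1 hit  d=D]
12: W B1 -> L1 miss wb->B5  d=D]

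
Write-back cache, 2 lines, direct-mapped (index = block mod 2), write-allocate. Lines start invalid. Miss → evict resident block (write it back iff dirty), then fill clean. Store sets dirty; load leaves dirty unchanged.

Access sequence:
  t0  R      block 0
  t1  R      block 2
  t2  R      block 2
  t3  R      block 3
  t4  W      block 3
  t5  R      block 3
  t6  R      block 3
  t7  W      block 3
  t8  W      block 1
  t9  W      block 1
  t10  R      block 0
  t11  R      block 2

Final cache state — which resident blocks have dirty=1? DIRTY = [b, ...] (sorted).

DIRTY = [1]

0: R B0 -> L0 miss  d=-]
1: R B2 -> L0 miss  d=-]
2: R B2 -> L0 hit  d=-]
3: R B3 -> L1 miss  d=-]
4: W B3 -> L1 hit  d=D]
5: R B3 -> L1 hit  d=D]
6: R B3 -> L1 hit  d=D]
7: W B3 -> L1 hit  d=D]
8: W B1 -> L1 miss wb->B3  d=D]
9: W B1 -> L1 hit  d=D]
10: R B0 -> L0 miss  d=-]
11: R B2 -> L0 miss  d=-]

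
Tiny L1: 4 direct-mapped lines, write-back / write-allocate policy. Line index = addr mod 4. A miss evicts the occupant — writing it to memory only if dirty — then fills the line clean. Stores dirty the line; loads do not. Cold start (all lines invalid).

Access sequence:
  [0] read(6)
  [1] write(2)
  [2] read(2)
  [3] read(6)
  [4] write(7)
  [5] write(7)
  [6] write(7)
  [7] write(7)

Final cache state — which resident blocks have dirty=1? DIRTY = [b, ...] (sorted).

0: R B6 -> L2 miss  d=-]
1: W B2 -> L2 miss  d=D]
2: R B2 -> L2 hit  d=D]
3: R B6 -> L2 miss wb->B2  d=-]
4: W B7 -> L3 miss  d=D]
5: W B7 -> L3 hit  d=D]
6: W B7 -> L3 hit  d=D]
7: W B7 -> L3 hit  d=D]

DIRTY = [7]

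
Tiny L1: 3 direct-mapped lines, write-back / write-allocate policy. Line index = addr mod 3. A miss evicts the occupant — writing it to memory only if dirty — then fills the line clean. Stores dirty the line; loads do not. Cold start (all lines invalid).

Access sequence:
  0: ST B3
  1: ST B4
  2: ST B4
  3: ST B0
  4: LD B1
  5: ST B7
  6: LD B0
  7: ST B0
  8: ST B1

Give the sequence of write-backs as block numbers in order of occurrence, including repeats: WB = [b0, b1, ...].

  0 | W B3 → L0 miss [D]
  1 | W B4 → L1 miss [D]
  2 | W B4 → L1 hit [D]
  3 | W B0 → L0 miss wb→B3 [D]
  4 | R B1 → L1 miss wb→B4 [-]
  5 | W B7 → L1 miss [D]
  6 | R B0 → L0 hit [D]
  7 | W B0 → L0 hit [D]
  8 | W B1 → L1 miss wb→B7 [D]

WB = [3, 4, 7]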